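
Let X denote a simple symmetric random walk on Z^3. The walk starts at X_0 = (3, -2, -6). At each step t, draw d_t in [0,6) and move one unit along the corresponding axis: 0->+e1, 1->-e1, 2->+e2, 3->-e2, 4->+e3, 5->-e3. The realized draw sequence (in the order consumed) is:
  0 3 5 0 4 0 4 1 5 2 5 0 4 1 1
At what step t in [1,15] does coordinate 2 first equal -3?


2

t=0: X=(3, -2, -6), d=0 → +e1, X_1=(4, -2, -6)
t=1: X=(4, -2, -6), d=3 → -e2, X_2=(4, -3, -6)
t=2: X=(4, -3, -6), d=5 → -e3, X_3=(4, -3, -7)
t=3: X=(4, -3, -7), d=0 → +e1, X_4=(5, -3, -7)
t=4: X=(5, -3, -7), d=4 → +e3, X_5=(5, -3, -6)
t=5: X=(5, -3, -6), d=0 → +e1, X_6=(6, -3, -6)
t=6: X=(6, -3, -6), d=4 → +e3, X_7=(6, -3, -5)
t=7: X=(6, -3, -5), d=1 → -e1, X_8=(5, -3, -5)
t=8: X=(5, -3, -5), d=5 → -e3, X_9=(5, -3, -6)
t=9: X=(5, -3, -6), d=2 → +e2, X_10=(5, -2, -6)
t=10: X=(5, -2, -6), d=5 → -e3, X_11=(5, -2, -7)
t=11: X=(5, -2, -7), d=0 → +e1, X_12=(6, -2, -7)
t=12: X=(6, -2, -7), d=4 → +e3, X_13=(6, -2, -6)
t=13: X=(6, -2, -6), d=1 → -e1, X_14=(5, -2, -6)
t=14: X=(5, -2, -6), d=1 → -e1, X_15=(4, -2, -6)


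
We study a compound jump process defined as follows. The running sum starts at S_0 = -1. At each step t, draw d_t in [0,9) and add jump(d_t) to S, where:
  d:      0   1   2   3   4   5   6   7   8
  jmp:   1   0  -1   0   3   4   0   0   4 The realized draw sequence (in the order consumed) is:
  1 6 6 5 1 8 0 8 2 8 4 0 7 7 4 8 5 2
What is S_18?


29

t=0: S=-1, d=1, jump=0, S_1=-1
t=1: S=-1, d=6, jump=0, S_2=-1
t=2: S=-1, d=6, jump=0, S_3=-1
t=3: S=-1, d=5, jump=4, S_4=3
t=4: S=3, d=1, jump=0, S_5=3
t=5: S=3, d=8, jump=4, S_6=7
t=6: S=7, d=0, jump=1, S_7=8
t=7: S=8, d=8, jump=4, S_8=12
t=8: S=12, d=2, jump=-1, S_9=11
t=9: S=11, d=8, jump=4, S_10=15
t=10: S=15, d=4, jump=3, S_11=18
t=11: S=18, d=0, jump=1, S_12=19
t=12: S=19, d=7, jump=0, S_13=19
t=13: S=19, d=7, jump=0, S_14=19
t=14: S=19, d=4, jump=3, S_15=22
t=15: S=22, d=8, jump=4, S_16=26
t=16: S=26, d=5, jump=4, S_17=30
t=17: S=30, d=2, jump=-1, S_18=29


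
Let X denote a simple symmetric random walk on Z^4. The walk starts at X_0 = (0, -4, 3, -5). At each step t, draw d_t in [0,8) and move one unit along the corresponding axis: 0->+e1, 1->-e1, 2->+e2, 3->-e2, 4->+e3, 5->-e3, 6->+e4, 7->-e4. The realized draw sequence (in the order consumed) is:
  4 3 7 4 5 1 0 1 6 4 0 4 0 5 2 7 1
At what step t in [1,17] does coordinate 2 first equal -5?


t=0: X=(0, -4, 3, -5), d=4 → +e3, X_1=(0, -4, 4, -5)
t=1: X=(0, -4, 4, -5), d=3 → -e2, X_2=(0, -5, 4, -5)
t=2: X=(0, -5, 4, -5), d=7 → -e4, X_3=(0, -5, 4, -6)
t=3: X=(0, -5, 4, -6), d=4 → +e3, X_4=(0, -5, 5, -6)
t=4: X=(0, -5, 5, -6), d=5 → -e3, X_5=(0, -5, 4, -6)
t=5: X=(0, -5, 4, -6), d=1 → -e1, X_6=(-1, -5, 4, -6)
t=6: X=(-1, -5, 4, -6), d=0 → +e1, X_7=(0, -5, 4, -6)
t=7: X=(0, -5, 4, -6), d=1 → -e1, X_8=(-1, -5, 4, -6)
t=8: X=(-1, -5, 4, -6), d=6 → +e4, X_9=(-1, -5, 4, -5)
t=9: X=(-1, -5, 4, -5), d=4 → +e3, X_10=(-1, -5, 5, -5)
t=10: X=(-1, -5, 5, -5), d=0 → +e1, X_11=(0, -5, 5, -5)
t=11: X=(0, -5, 5, -5), d=4 → +e3, X_12=(0, -5, 6, -5)
t=12: X=(0, -5, 6, -5), d=0 → +e1, X_13=(1, -5, 6, -5)
t=13: X=(1, -5, 6, -5), d=5 → -e3, X_14=(1, -5, 5, -5)
t=14: X=(1, -5, 5, -5), d=2 → +e2, X_15=(1, -4, 5, -5)
t=15: X=(1, -4, 5, -5), d=7 → -e4, X_16=(1, -4, 5, -6)
t=16: X=(1, -4, 5, -6), d=1 → -e1, X_17=(0, -4, 5, -6)

2


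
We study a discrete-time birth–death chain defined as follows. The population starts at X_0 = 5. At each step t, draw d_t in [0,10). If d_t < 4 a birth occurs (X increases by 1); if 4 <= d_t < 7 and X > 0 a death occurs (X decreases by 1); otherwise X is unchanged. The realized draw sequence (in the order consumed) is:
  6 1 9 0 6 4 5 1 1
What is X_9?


t=0: X=5, d=6 → death, X_1=4
t=1: X=4, d=1 → birth, X_2=5
t=2: X=5, d=9 → hold, X_3=5
t=3: X=5, d=0 → birth, X_4=6
t=4: X=6, d=6 → death, X_5=5
t=5: X=5, d=4 → death, X_6=4
t=6: X=4, d=5 → death, X_7=3
t=7: X=3, d=1 → birth, X_8=4
t=8: X=4, d=1 → birth, X_9=5

5


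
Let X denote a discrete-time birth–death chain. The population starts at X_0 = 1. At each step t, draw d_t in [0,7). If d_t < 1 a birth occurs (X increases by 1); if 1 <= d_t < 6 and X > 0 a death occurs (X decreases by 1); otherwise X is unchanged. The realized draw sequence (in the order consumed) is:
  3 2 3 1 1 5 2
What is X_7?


t=0: X=1, d=3 → death, X_1=0
t=1: X=0, d=2 → hold, X_2=0
t=2: X=0, d=3 → hold, X_3=0
t=3: X=0, d=1 → hold, X_4=0
t=4: X=0, d=1 → hold, X_5=0
t=5: X=0, d=5 → hold, X_6=0
t=6: X=0, d=2 → hold, X_7=0

0


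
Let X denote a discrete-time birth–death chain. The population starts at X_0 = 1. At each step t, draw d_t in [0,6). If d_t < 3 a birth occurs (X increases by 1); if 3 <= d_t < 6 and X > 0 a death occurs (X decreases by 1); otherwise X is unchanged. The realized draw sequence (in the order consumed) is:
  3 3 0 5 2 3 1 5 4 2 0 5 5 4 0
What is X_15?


1

t=0: X=1, d=3 → death, X_1=0
t=1: X=0, d=3 → hold, X_2=0
t=2: X=0, d=0 → birth, X_3=1
t=3: X=1, d=5 → death, X_4=0
t=4: X=0, d=2 → birth, X_5=1
t=5: X=1, d=3 → death, X_6=0
t=6: X=0, d=1 → birth, X_7=1
t=7: X=1, d=5 → death, X_8=0
t=8: X=0, d=4 → hold, X_9=0
t=9: X=0, d=2 → birth, X_10=1
t=10: X=1, d=0 → birth, X_11=2
t=11: X=2, d=5 → death, X_12=1
t=12: X=1, d=5 → death, X_13=0
t=13: X=0, d=4 → hold, X_14=0
t=14: X=0, d=0 → birth, X_15=1


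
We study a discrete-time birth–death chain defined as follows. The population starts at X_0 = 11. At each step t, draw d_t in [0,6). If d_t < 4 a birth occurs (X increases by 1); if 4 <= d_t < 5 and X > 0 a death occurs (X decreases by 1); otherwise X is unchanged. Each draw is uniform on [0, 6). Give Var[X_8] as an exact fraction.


14/3

X can drop by at most 1 per step and X_0 = 11 > T = 8, so X_t >= 11 − t >= 3 > 0 for every t <= 8: the floor at 0 (the 'and X > 0' condition) never binds. Hence X_8 = X_0 + Σ_{t<8} Y_t with i.i.d. increments Y_t = y(d_t) ∈ {+1, −1, 0}.
Outcome values over d=0..5: [1, 1, 1, 1, -1, 0]
Σy = 3, Σy² = 5, M = 6
μ = 3/6 = 1/2,  σ² = 5/6 − (1/2)² = 7/12
Independent increments: Var[X_8] = 8·σ² = 8·(7/12) = 14/3


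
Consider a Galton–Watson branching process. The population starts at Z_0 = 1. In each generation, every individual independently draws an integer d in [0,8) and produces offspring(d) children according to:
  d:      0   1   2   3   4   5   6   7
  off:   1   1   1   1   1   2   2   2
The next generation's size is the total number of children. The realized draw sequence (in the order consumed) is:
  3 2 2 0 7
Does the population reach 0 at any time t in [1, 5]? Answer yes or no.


no

gen 0: Z_0=1, draws=[3], offspring=[1], Z_1=1
gen 1: Z_1=1, draws=[2], offspring=[1], Z_2=1
gen 2: Z_2=1, draws=[2], offspring=[1], Z_3=1
gen 3: Z_3=1, draws=[0], offspring=[1], Z_4=1
gen 4: Z_4=1, draws=[7], offspring=[2], Z_5=2


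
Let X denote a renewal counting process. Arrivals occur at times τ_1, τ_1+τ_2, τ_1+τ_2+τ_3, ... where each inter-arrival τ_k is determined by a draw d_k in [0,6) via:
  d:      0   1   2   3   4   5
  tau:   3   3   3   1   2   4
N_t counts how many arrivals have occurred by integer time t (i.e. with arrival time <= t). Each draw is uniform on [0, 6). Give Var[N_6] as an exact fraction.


Inter-arrival values over d=0..5: [3, 3, 3, 1, 2, 4]
Each d has probability 1/6, so the pmf of τ is: f(1) = 1/6, f(2) = 1/6, f(3) = 1/2, f(4) = 1/6
Let p_n(j) = P(N_n = j), with p_0 = [1]. Condition on τ_1: p_n(0) = P(τ > n), and for j >= 1, p_n(j) = Σ_{k<=n} f(k)·p_{n−k}(j−1)
p_1 = [5/6, 1/6]  (j = 0..1)
p_2 = [2/3, 11/36, 1/36]  (j = 0..2)
p_3 = [1/6, 3/4, 17/216, 1/216]  (j = 0..3)
p_4 = [0, 13/18, 7/27, 23/1296, 1/1296]  (j = 0..4)
p_5 = [0, 1/2, 23/54, 91/1296, 29/7776, 1/7776]  (j = 0..5)
p_6 = [0, 7/36, 17/27, 205/1296, 11/648, 35/46656, 1/46656]  (j = 0..6)
E[N_6] = Σ j·p_6(j) = 93313/46656;  E[N_6²] = Σ j²·p_6(j) = 206579/46656
Var[N_6] = 206579/46656 − (93313/46656)² = 930833855/2176782336

930833855/2176782336


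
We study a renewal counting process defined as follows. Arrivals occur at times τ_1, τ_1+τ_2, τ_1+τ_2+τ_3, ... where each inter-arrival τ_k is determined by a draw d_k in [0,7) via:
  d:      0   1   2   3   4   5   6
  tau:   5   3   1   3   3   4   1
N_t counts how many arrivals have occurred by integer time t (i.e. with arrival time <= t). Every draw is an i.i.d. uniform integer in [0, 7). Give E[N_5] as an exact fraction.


Inter-arrival values over d=0..6: [5, 3, 1, 3, 3, 4, 1]
Each d has probability 1/7, so the pmf of τ is: f(1) = 2/7, f(3) = 3/7, f(4) = 1/7, f(5) = 1/7
Renewal equation for m(n) = E[N_n]: condition on τ_1 = k (if k <= n, one arrival plus a fresh copy on the remaining n−k steps): m(n) = F(n) + Σ_{k<=n} f(k)·m(n−k), where F(n) = P(τ <= n) and m(0) = 0
m(1) = F(1) = 2/7
m(2) = F(2) + f(1)·m(1) = 2/7 + 2/7·2/7 = 18/49
m(3) = F(3) + f(1)·m(2) = 5/7 + 2/7·18/49 = 281/343
m(4) = F(4) + f(1)·m(3) + f(3)·m(1) = 6/7 + 2/7·281/343 + 3/7·2/7 = 2914/2401
m(5) = F(5) + f(1)·m(4) + f(3)·m(2) + f(4)·m(1) = 1 + 2/7·2914/2401 + 3/7·18/49 + 1/7·2/7 = 25967/16807
E[N_5] = m(5) = 25967/16807

25967/16807


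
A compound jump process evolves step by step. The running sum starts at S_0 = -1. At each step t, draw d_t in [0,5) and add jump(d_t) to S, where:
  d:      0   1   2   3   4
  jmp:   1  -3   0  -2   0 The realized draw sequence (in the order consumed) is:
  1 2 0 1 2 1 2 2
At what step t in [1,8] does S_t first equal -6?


4

t=0: S=-1, d=1, jump=-3, S_1=-4
t=1: S=-4, d=2, jump=0, S_2=-4
t=2: S=-4, d=0, jump=1, S_3=-3
t=3: S=-3, d=1, jump=-3, S_4=-6
t=4: S=-6, d=2, jump=0, S_5=-6
t=5: S=-6, d=1, jump=-3, S_6=-9
t=6: S=-9, d=2, jump=0, S_7=-9
t=7: S=-9, d=2, jump=0, S_8=-9


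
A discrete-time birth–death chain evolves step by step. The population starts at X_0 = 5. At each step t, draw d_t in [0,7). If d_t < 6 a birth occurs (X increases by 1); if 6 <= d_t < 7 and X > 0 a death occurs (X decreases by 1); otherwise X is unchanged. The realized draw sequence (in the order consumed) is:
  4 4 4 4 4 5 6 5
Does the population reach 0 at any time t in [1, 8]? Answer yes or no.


t=0: X=5, d=4 → birth, X_1=6
t=1: X=6, d=4 → birth, X_2=7
t=2: X=7, d=4 → birth, X_3=8
t=3: X=8, d=4 → birth, X_4=9
t=4: X=9, d=4 → birth, X_5=10
t=5: X=10, d=5 → birth, X_6=11
t=6: X=11, d=6 → death, X_7=10
t=7: X=10, d=5 → birth, X_8=11

no


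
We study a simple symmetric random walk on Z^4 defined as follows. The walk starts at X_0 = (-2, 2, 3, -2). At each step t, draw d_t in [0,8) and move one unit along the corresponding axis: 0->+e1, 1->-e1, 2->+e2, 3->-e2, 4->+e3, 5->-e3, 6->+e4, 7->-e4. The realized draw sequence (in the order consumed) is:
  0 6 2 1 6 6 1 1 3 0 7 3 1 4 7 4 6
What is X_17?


t=0: X=(-2, 2, 3, -2), d=0 → +e1, X_1=(-1, 2, 3, -2)
t=1: X=(-1, 2, 3, -2), d=6 → +e4, X_2=(-1, 2, 3, -1)
t=2: X=(-1, 2, 3, -1), d=2 → +e2, X_3=(-1, 3, 3, -1)
t=3: X=(-1, 3, 3, -1), d=1 → -e1, X_4=(-2, 3, 3, -1)
t=4: X=(-2, 3, 3, -1), d=6 → +e4, X_5=(-2, 3, 3, 0)
t=5: X=(-2, 3, 3, 0), d=6 → +e4, X_6=(-2, 3, 3, 1)
t=6: X=(-2, 3, 3, 1), d=1 → -e1, X_7=(-3, 3, 3, 1)
t=7: X=(-3, 3, 3, 1), d=1 → -e1, X_8=(-4, 3, 3, 1)
t=8: X=(-4, 3, 3, 1), d=3 → -e2, X_9=(-4, 2, 3, 1)
t=9: X=(-4, 2, 3, 1), d=0 → +e1, X_10=(-3, 2, 3, 1)
t=10: X=(-3, 2, 3, 1), d=7 → -e4, X_11=(-3, 2, 3, 0)
t=11: X=(-3, 2, 3, 0), d=3 → -e2, X_12=(-3, 1, 3, 0)
t=12: X=(-3, 1, 3, 0), d=1 → -e1, X_13=(-4, 1, 3, 0)
t=13: X=(-4, 1, 3, 0), d=4 → +e3, X_14=(-4, 1, 4, 0)
t=14: X=(-4, 1, 4, 0), d=7 → -e4, X_15=(-4, 1, 4, -1)
t=15: X=(-4, 1, 4, -1), d=4 → +e3, X_16=(-4, 1, 5, -1)
t=16: X=(-4, 1, 5, -1), d=6 → +e4, X_17=(-4, 1, 5, 0)

(-4, 1, 5, 0)


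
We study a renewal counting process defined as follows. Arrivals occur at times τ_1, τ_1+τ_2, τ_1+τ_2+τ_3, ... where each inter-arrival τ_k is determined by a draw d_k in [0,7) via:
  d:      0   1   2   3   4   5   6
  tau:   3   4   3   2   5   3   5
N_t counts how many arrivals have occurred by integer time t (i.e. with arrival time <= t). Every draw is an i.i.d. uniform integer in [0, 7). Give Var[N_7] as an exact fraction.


Inter-arrival values over d=0..6: [3, 4, 3, 2, 5, 3, 5]
Each d has probability 1/7, so the pmf of τ is: f(2) = 1/7, f(3) = 3/7, f(4) = 1/7, f(5) = 2/7
Let p_n(j) = P(N_n = j), with p_0 = [1]. Condition on τ_1: p_n(0) = P(τ > n), and for j >= 1, p_n(j) = Σ_{k<=n} f(k)·p_{n−k}(j−1)
p_1 = [1]  (j = 0)
p_2 = [6/7, 1/7]  (j = 0..1)
p_3 = [3/7, 4/7]  (j = 0..1)
p_4 = [2/7, 34/49, 1/49]  (j = 0..2)
p_5 = [0, 6/7, 1/7]  (j = 0..2)
p_6 = [0, 31/49, 125/343, 1/343]  (j = 0..3)
p_7 = [0, 3/7, 186/343, 10/343]  (j = 0..3)
E[N_7] = Σ j·p_7(j) = 549/343;  E[N_7²] = Σ j²·p_7(j) = 981/343
Var[N_7] = 981/343 − (549/343)² = 35082/117649

35082/117649


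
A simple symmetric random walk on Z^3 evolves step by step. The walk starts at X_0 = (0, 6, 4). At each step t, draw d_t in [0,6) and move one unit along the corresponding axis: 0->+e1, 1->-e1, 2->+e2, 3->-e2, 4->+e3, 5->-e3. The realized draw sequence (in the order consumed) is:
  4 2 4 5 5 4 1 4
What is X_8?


t=0: X=(0, 6, 4), d=4 → +e3, X_1=(0, 6, 5)
t=1: X=(0, 6, 5), d=2 → +e2, X_2=(0, 7, 5)
t=2: X=(0, 7, 5), d=4 → +e3, X_3=(0, 7, 6)
t=3: X=(0, 7, 6), d=5 → -e3, X_4=(0, 7, 5)
t=4: X=(0, 7, 5), d=5 → -e3, X_5=(0, 7, 4)
t=5: X=(0, 7, 4), d=4 → +e3, X_6=(0, 7, 5)
t=6: X=(0, 7, 5), d=1 → -e1, X_7=(-1, 7, 5)
t=7: X=(-1, 7, 5), d=4 → +e3, X_8=(-1, 7, 6)

(-1, 7, 6)


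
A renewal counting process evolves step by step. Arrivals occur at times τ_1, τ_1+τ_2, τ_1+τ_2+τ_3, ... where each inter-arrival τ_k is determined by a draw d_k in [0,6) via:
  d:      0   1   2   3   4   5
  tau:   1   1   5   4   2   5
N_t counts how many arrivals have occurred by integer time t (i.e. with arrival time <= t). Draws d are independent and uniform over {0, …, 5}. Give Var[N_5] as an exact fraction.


Inter-arrival values over d=0..5: [1, 1, 5, 4, 2, 5]
Each d has probability 1/6, so the pmf of τ is: f(1) = 1/3, f(2) = 1/6, f(4) = 1/6, f(5) = 1/3
Let p_n(j) = P(N_n = j), with p_0 = [1]. Condition on τ_1: p_n(0) = P(τ > n), and for j >= 1, p_n(j) = Σ_{k<=n} f(k)·p_{n−k}(j−1)
p_1 = [2/3, 1/3]  (j = 0..1)
p_2 = [1/2, 7/18, 1/9]  (j = 0..2)
p_3 = [1/2, 5/18, 5/27, 1/27]  (j = 0..3)
p_4 = [1/3, 5/12, 17/108, 13/162, 1/81]  (j = 0..4)
p_5 = [0, 23/36, 13/54, 1/12, 8/243, 1/243]  (j = 0..5)
E[N_5] = Σ j·p_5(j) = 370/243;  E[N_5²] = Σ j²·p_5(j) = 161/54
Var[N_5] = 161/54 − (370/243)² = 78307/118098

78307/118098


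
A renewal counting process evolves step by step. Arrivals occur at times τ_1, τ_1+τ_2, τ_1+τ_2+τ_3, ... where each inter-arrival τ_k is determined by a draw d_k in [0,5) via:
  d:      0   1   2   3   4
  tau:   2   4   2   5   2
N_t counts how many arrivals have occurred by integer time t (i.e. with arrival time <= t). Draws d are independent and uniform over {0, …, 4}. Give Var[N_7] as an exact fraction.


Inter-arrival values over d=0..4: [2, 4, 2, 5, 2]
Each d has probability 1/5, so the pmf of τ is: f(2) = 3/5, f(4) = 1/5, f(5) = 1/5
Let p_n(j) = P(N_n = j), with p_0 = [1]. Condition on τ_1: p_n(0) = P(τ > n), and for j >= 1, p_n(j) = Σ_{k<=n} f(k)·p_{n−k}(j−1)
p_1 = [1]  (j = 0)
p_2 = [2/5, 3/5]  (j = 0..1)
p_3 = [2/5, 3/5]  (j = 0..1)
p_4 = [1/5, 11/25, 9/25]  (j = 0..2)
p_5 = [0, 16/25, 9/25]  (j = 0..2)
p_6 = [0, 2/5, 48/125, 27/125]  (j = 0..3)
p_7 = [0, 4/25, 78/125, 27/125]  (j = 0..3)
E[N_7] = Σ j·p_7(j) = 257/125;  E[N_7²] = Σ j²·p_7(j) = 23/5
Var[N_7] = 23/5 − (257/125)² = 5826/15625

5826/15625


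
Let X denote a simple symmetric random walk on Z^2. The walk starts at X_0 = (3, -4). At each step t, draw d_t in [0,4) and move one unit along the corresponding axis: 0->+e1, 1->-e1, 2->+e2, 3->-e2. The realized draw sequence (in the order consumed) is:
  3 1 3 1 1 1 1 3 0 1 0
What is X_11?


t=0: X=(3, -4), d=3 → -e2, X_1=(3, -5)
t=1: X=(3, -5), d=1 → -e1, X_2=(2, -5)
t=2: X=(2, -5), d=3 → -e2, X_3=(2, -6)
t=3: X=(2, -6), d=1 → -e1, X_4=(1, -6)
t=4: X=(1, -6), d=1 → -e1, X_5=(0, -6)
t=5: X=(0, -6), d=1 → -e1, X_6=(-1, -6)
t=6: X=(-1, -6), d=1 → -e1, X_7=(-2, -6)
t=7: X=(-2, -6), d=3 → -e2, X_8=(-2, -7)
t=8: X=(-2, -7), d=0 → +e1, X_9=(-1, -7)
t=9: X=(-1, -7), d=1 → -e1, X_10=(-2, -7)
t=10: X=(-2, -7), d=0 → +e1, X_11=(-1, -7)

(-1, -7)


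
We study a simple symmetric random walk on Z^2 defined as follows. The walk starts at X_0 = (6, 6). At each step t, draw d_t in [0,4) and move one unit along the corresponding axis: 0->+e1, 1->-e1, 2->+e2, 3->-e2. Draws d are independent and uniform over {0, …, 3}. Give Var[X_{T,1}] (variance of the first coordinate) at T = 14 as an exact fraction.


Outcome values over d=0..3: [1, -1, 0, 0]
Σy = 0, Σy² = 2, M = 4
μ = 0/4 = 0,  σ² = 2/4 − (0)² = 1/2
Independent increments: Var[X_14] = 14·σ² = 14·(1/2) = 7

7


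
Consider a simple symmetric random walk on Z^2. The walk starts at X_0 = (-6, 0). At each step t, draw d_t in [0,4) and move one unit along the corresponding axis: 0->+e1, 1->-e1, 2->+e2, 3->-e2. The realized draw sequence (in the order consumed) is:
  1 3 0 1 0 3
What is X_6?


(-6, -2)

t=0: X=(-6, 0), d=1 → -e1, X_1=(-7, 0)
t=1: X=(-7, 0), d=3 → -e2, X_2=(-7, -1)
t=2: X=(-7, -1), d=0 → +e1, X_3=(-6, -1)
t=3: X=(-6, -1), d=1 → -e1, X_4=(-7, -1)
t=4: X=(-7, -1), d=0 → +e1, X_5=(-6, -1)
t=5: X=(-6, -1), d=3 → -e2, X_6=(-6, -2)


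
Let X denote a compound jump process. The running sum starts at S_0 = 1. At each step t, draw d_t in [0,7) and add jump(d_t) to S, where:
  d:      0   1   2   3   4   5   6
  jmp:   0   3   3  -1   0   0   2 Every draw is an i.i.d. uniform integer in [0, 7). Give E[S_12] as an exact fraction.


13

Outcome values over d=0..6: [0, 3, 3, -1, 0, 0, 2]
Σy = 7, Σy² = 23, M = 7
μ = 7/7 = 1,  σ² = 23/7 − (1)² = 16/7
E[S_12] = 1 + 12·(1) = 13


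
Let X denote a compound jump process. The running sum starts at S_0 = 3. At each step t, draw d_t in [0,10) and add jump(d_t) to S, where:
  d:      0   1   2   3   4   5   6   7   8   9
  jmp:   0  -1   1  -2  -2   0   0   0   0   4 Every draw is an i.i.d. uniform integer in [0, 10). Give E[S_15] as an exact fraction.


3

Outcome values over d=0..9: [0, -1, 1, -2, -2, 0, 0, 0, 0, 4]
Σy = 0, Σy² = 26, M = 10
μ = 0/10 = 0,  σ² = 26/10 − (0)² = 13/5
E[S_15] = 3 + 15·(0) = 3


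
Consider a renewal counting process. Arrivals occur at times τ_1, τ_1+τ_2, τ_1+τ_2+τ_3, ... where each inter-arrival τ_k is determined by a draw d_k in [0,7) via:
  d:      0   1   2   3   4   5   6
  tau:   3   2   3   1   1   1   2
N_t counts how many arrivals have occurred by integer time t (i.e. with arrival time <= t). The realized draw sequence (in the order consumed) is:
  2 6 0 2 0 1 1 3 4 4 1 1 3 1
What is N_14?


draw d_1=2: τ_1=3, arrival time A_1=3
draw d_2=6: τ_2=2, arrival time A_2=5
draw d_3=0: τ_3=3, arrival time A_3=8
draw d_4=2: τ_4=3, arrival time A_4=11
draw d_5=0: τ_5=3, arrival time A_5=14
draw d_6=1: τ_6=2, arrival time A_6=16
draw d_7=1: τ_7=2, arrival time A_7=18
draw d_8=3: τ_8=1, arrival time A_8=19
draw d_9=4: τ_9=1, arrival time A_9=20
draw d_10=4: τ_10=1, arrival time A_10=21
draw d_11=1: τ_11=2, arrival time A_11=23
draw d_12=1: τ_12=2, arrival time A_12=25
draw d_13=3: τ_13=1, arrival time A_13=26
draw d_14=1: τ_14=2, arrival time A_14=28
N_t over t=0..14: 0:0 1:0 2:0 3:1 4:1 5:2 6:2 7:2 8:3 9:3 10:3 11:4 12:4 13:4 14:5

5


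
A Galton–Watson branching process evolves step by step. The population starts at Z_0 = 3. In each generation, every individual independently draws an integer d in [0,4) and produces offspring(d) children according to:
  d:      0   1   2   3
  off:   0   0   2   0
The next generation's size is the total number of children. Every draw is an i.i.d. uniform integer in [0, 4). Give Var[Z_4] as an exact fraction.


135/256

Outcome values over d=0..3: [0, 0, 2, 0]
Σy = 2, Σy² = 4, M = 4
μ = 2/4 = 1/2,  σ² = 4/4 − (1/2)² = 3/4
V_0 = 0, E_0 = 3
V_1 = 3/4·E_0 + (1/2)²·V_0 = 9/4;  E_1 = 3/2
V_2 = 3/4·E_1 + (1/2)²·V_1 = 27/16;  E_2 = 3/4
V_3 = 3/4·E_2 + (1/2)²·V_2 = 63/64;  E_3 = 3/8
V_4 = 3/4·E_3 + (1/2)²·V_3 = 135/256;  E_4 = 3/16


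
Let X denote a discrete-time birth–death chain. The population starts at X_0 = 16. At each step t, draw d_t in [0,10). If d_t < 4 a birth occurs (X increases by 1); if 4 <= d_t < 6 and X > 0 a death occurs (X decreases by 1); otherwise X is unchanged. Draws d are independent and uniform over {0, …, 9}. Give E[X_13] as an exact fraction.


X can drop by at most 1 per step and X_0 = 16 > T = 13, so X_t >= 16 − t >= 3 > 0 for every t <= 13: the floor at 0 (the 'and X > 0' condition) never binds. Hence X_13 = X_0 + Σ_{t<13} Y_t with i.i.d. increments Y_t = y(d_t) ∈ {+1, −1, 0}.
Outcome values over d=0..9: [1, 1, 1, 1, -1, -1, 0, 0, 0, 0]
Σy = 2, Σy² = 6, M = 10
μ = 2/10 = 1/5,  σ² = 6/10 − (1/5)² = 14/25
E[X_13] = 16 + 13·(1/5) = 93/5

93/5


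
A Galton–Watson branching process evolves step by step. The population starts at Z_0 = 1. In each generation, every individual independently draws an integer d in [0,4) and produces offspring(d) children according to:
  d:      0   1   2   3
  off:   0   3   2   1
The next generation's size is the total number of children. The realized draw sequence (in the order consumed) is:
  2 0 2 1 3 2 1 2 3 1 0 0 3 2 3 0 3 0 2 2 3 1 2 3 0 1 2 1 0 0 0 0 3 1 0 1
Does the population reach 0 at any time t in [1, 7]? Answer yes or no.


no

gen 0: Z_0=1, draws=[2], offspring=[2], Z_1=2
gen 1: Z_1=2, draws=[0, 2], offspring=[0, 2], Z_2=2
gen 2: Z_2=2, draws=[1, 3], offspring=[3, 1], Z_3=4
gen 3: Z_3=4, draws=[2, 1, 2, 3], offspring=[2, 3, 2, 1], Z_4=8
gen 4: Z_4=8, draws=[1, 0, 0, 3, 2, 3, 0, 3], offspring=[3, 0, 0, 1, 2, 1, 0, 1], Z_5=8
gen 5: Z_5=8, draws=[0, 2, 2, 3, 1, 2, 3, 0], offspring=[0, 2, 2, 1, 3, 2, 1, 0], Z_6=11
gen 6: Z_6=11, draws=[1, 2, 1, 0, 0, 0, 0, 3, 1, 0, 1], offspring=[3, 2, 3, 0, 0, 0, 0, 1, 3, 0, 3], Z_7=15


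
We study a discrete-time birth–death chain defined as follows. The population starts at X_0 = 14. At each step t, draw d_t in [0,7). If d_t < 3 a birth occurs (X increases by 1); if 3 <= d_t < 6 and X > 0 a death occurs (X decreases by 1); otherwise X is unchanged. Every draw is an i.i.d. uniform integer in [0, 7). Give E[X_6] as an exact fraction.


14

X can drop by at most 1 per step and X_0 = 14 > T = 6, so X_t >= 14 − t >= 8 > 0 for every t <= 6: the floor at 0 (the 'and X > 0' condition) never binds. Hence X_6 = X_0 + Σ_{t<6} Y_t with i.i.d. increments Y_t = y(d_t) ∈ {+1, −1, 0}.
Outcome values over d=0..6: [1, 1, 1, -1, -1, -1, 0]
Σy = 0, Σy² = 6, M = 7
μ = 0/7 = 0,  σ² = 6/7 − (0)² = 6/7
E[X_6] = 14 + 6·(0) = 14


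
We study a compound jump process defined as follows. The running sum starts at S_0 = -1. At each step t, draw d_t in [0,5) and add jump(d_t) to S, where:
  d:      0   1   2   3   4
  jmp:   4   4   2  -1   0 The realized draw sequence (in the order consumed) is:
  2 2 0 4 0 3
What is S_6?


10

t=0: S=-1, d=2, jump=2, S_1=1
t=1: S=1, d=2, jump=2, S_2=3
t=2: S=3, d=0, jump=4, S_3=7
t=3: S=7, d=4, jump=0, S_4=7
t=4: S=7, d=0, jump=4, S_5=11
t=5: S=11, d=3, jump=-1, S_6=10


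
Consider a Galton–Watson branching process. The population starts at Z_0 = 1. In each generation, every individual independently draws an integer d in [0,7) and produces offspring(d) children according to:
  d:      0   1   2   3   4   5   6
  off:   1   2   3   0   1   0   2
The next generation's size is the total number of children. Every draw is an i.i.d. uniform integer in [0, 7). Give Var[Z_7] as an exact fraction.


54709234134516/678223072849

Outcome values over d=0..6: [1, 2, 3, 0, 1, 0, 2]
Σy = 9, Σy² = 19, M = 7
μ = 9/7 = 9/7,  σ² = 19/7 − (9/7)² = 52/49
V_0 = 0, E_0 = 1
V_1 = 52/49·E_0 + (9/7)²·V_0 = 52/49;  E_1 = 9/7
V_2 = 52/49·E_1 + (9/7)²·V_1 = 7488/2401;  E_2 = 81/49
V_3 = 52/49·E_2 + (9/7)²·V_2 = 812916/117649;  E_3 = 729/343
V_4 = 52/49·E_3 + (9/7)²·V_3 = 78848640/5764801;  E_4 = 6561/2401
V_5 = 52/49·E_4 + (9/7)²·V_4 = 7205893812/282475249;  E_5 = 59049/16807
V_6 = 52/49·E_5 + (9/7)²·V_5 = 635284099008/13841287201;  E_6 = 531441/117649
V_7 = 52/49·E_6 + (9/7)²·V_6 = 54709234134516/678223072849;  E_7 = 4782969/823543


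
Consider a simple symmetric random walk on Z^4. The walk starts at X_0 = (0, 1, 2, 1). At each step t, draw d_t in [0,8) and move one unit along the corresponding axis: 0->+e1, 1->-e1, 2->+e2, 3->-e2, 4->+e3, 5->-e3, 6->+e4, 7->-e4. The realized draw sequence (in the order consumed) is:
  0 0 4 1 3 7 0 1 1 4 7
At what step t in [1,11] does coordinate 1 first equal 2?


t=0: X=(0, 1, 2, 1), d=0 → +e1, X_1=(1, 1, 2, 1)
t=1: X=(1, 1, 2, 1), d=0 → +e1, X_2=(2, 1, 2, 1)
t=2: X=(2, 1, 2, 1), d=4 → +e3, X_3=(2, 1, 3, 1)
t=3: X=(2, 1, 3, 1), d=1 → -e1, X_4=(1, 1, 3, 1)
t=4: X=(1, 1, 3, 1), d=3 → -e2, X_5=(1, 0, 3, 1)
t=5: X=(1, 0, 3, 1), d=7 → -e4, X_6=(1, 0, 3, 0)
t=6: X=(1, 0, 3, 0), d=0 → +e1, X_7=(2, 0, 3, 0)
t=7: X=(2, 0, 3, 0), d=1 → -e1, X_8=(1, 0, 3, 0)
t=8: X=(1, 0, 3, 0), d=1 → -e1, X_9=(0, 0, 3, 0)
t=9: X=(0, 0, 3, 0), d=4 → +e3, X_10=(0, 0, 4, 0)
t=10: X=(0, 0, 4, 0), d=7 → -e4, X_11=(0, 0, 4, -1)

2


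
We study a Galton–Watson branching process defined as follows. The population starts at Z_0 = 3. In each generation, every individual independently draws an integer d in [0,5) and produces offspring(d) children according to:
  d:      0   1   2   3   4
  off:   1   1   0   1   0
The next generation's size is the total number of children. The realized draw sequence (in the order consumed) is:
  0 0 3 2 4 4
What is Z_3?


0

gen 0: Z_0=3, draws=[0, 0, 3], offspring=[1, 1, 1], Z_1=3
gen 1: Z_1=3, draws=[2, 4, 4], offspring=[0, 0, 0], Z_2=0
gen 2: Z_2=0, draws=[], offspring=[], Z_3=0


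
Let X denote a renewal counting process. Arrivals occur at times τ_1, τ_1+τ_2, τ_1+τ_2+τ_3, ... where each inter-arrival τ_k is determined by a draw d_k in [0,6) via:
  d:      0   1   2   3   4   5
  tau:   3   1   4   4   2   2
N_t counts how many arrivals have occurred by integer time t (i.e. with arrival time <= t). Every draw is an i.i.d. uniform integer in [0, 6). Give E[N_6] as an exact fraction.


Inter-arrival values over d=0..5: [3, 1, 4, 4, 2, 2]
Each d has probability 1/6, so the pmf of τ is: f(1) = 1/6, f(2) = 1/3, f(3) = 1/6, f(4) = 1/3
Renewal equation for m(n) = E[N_n]: condition on τ_1 = k (if k <= n, one arrival plus a fresh copy on the remaining n−k steps): m(n) = F(n) + Σ_{k<=n} f(k)·m(n−k), where F(n) = P(τ <= n) and m(0) = 0
m(1) = F(1) = 1/6
m(2) = F(2) + f(1)·m(1) = 1/2 + 1/6·1/6 = 19/36
m(3) = F(3) + f(1)·m(2) + f(2)·m(1) = 2/3 + 1/6·19/36 + 1/3·1/6 = 175/216
m(4) = F(4) + f(1)·m(3) + f(2)·m(2) + f(3)·m(1) = 1 + 1/6·175/216 + 1/3·19/36 + 1/6·1/6 = 1735/1296
m(5) = F(5) + f(1)·m(4) + f(2)·m(3) + f(3)·m(2) + f(4)·m(1) = 1 + 1/6·1735/1296 + 1/3·175/216 + 1/6·19/36 + 1/3·1/6 = 12727/7776
m(6) = F(6) + f(1)·m(5) + f(2)·m(4) + f(3)·m(3) + f(4)·m(2) = 1 + 1/6·12727/7776 + 1/3·1735/1296 + 1/6·175/216 + 1/3·19/36 = 94711/46656
E[N_6] = m(6) = 94711/46656

94711/46656


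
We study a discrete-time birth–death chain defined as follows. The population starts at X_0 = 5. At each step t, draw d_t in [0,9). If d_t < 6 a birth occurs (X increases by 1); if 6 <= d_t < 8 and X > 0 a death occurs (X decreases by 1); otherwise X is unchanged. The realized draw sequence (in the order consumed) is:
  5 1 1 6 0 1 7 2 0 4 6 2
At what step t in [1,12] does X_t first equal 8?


t=0: X=5, d=5 → birth, X_1=6
t=1: X=6, d=1 → birth, X_2=7
t=2: X=7, d=1 → birth, X_3=8
t=3: X=8, d=6 → death, X_4=7
t=4: X=7, d=0 → birth, X_5=8
t=5: X=8, d=1 → birth, X_6=9
t=6: X=9, d=7 → death, X_7=8
t=7: X=8, d=2 → birth, X_8=9
t=8: X=9, d=0 → birth, X_9=10
t=9: X=10, d=4 → birth, X_10=11
t=10: X=11, d=6 → death, X_11=10
t=11: X=10, d=2 → birth, X_12=11

3


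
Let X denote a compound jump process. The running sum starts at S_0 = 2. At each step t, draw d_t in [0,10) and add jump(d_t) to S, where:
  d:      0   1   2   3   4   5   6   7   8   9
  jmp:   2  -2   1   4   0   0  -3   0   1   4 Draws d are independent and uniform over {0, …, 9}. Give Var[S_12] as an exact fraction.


Outcome values over d=0..9: [2, -2, 1, 4, 0, 0, -3, 0, 1, 4]
Σy = 7, Σy² = 51, M = 10
μ = 7/10 = 7/10,  σ² = 51/10 − (7/10)² = 461/100
Independent increments: Var[S_12] = 12·σ² = 12·(461/100) = 1383/25

1383/25


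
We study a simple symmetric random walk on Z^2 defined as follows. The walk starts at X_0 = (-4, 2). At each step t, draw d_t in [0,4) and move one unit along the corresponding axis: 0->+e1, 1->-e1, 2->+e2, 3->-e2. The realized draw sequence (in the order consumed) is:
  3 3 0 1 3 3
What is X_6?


t=0: X=(-4, 2), d=3 → -e2, X_1=(-4, 1)
t=1: X=(-4, 1), d=3 → -e2, X_2=(-4, 0)
t=2: X=(-4, 0), d=0 → +e1, X_3=(-3, 0)
t=3: X=(-3, 0), d=1 → -e1, X_4=(-4, 0)
t=4: X=(-4, 0), d=3 → -e2, X_5=(-4, -1)
t=5: X=(-4, -1), d=3 → -e2, X_6=(-4, -2)

(-4, -2)


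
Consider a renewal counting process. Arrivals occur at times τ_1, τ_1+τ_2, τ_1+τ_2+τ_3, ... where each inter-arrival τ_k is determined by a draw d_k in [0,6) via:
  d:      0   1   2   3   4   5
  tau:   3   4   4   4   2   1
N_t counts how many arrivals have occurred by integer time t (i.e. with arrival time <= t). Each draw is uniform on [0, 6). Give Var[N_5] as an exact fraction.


21471311/60466176

Inter-arrival values over d=0..5: [3, 4, 4, 4, 2, 1]
Each d has probability 1/6, so the pmf of τ is: f(1) = 1/6, f(2) = 1/6, f(3) = 1/6, f(4) = 1/2
Let p_n(j) = P(N_n = j), with p_0 = [1]. Condition on τ_1: p_n(0) = P(τ > n), and for j >= 1, p_n(j) = Σ_{k<=n} f(k)·p_{n−k}(j−1)
p_1 = [5/6, 1/6]  (j = 0..1)
p_2 = [2/3, 11/36, 1/36]  (j = 0..2)
p_3 = [1/2, 5/12, 17/216, 1/216]  (j = 0..3)
p_4 = [0, 5/6, 4/27, 23/1296, 1/1296]  (j = 0..4)
p_5 = [0, 11/18, 37/108, 55/1296, 29/7776, 1/7776]  (j = 0..5)
E[N_5] = Σ j·p_5(j) = 11191/7776;  E[N_5²] = Σ j²·p_5(j) = 6289/2592
Var[N_5] = 6289/2592 − (11191/7776)² = 21471311/60466176


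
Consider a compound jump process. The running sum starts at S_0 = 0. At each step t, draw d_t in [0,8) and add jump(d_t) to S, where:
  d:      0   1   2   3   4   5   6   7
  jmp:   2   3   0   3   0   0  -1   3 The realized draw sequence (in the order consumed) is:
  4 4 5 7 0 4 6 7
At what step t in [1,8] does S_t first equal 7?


8

t=0: S=0, d=4, jump=0, S_1=0
t=1: S=0, d=4, jump=0, S_2=0
t=2: S=0, d=5, jump=0, S_3=0
t=3: S=0, d=7, jump=3, S_4=3
t=4: S=3, d=0, jump=2, S_5=5
t=5: S=5, d=4, jump=0, S_6=5
t=6: S=5, d=6, jump=-1, S_7=4
t=7: S=4, d=7, jump=3, S_8=7


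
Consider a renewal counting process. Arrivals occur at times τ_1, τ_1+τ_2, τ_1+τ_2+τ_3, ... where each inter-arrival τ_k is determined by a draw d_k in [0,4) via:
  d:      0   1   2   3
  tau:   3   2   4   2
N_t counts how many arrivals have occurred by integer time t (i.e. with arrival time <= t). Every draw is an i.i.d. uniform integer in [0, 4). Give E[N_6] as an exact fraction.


Inter-arrival values over d=0..3: [3, 2, 4, 2]
Each d has probability 1/4, so the pmf of τ is: f(2) = 1/2, f(3) = 1/4, f(4) = 1/4
Renewal equation for m(n) = E[N_n]: condition on τ_1 = k (if k <= n, one arrival plus a fresh copy on the remaining n−k steps): m(n) = F(n) + Σ_{k<=n} f(k)·m(n−k), where F(n) = P(τ <= n) and m(0) = 0
m(1) = F(1) = 0
m(2) = F(2) = 1/2
m(3) = F(3) = 3/4
m(4) = F(4) + f(2)·m(2) = 1 + 1/2·1/2 = 5/4
m(5) = F(5) + f(2)·m(3) + f(3)·m(2) = 1 + 1/2·3/4 + 1/4·1/2 = 3/2
m(6) = F(6) + f(2)·m(4) + f(3)·m(3) + f(4)·m(2) = 1 + 1/2·5/4 + 1/4·3/4 + 1/4·1/2 = 31/16
E[N_6] = m(6) = 31/16

31/16


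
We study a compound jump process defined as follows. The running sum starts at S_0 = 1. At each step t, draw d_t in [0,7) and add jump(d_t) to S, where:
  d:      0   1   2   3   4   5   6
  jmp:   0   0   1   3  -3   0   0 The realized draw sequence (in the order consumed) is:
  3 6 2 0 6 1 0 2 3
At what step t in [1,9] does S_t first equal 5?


t=0: S=1, d=3, jump=3, S_1=4
t=1: S=4, d=6, jump=0, S_2=4
t=2: S=4, d=2, jump=1, S_3=5
t=3: S=5, d=0, jump=0, S_4=5
t=4: S=5, d=6, jump=0, S_5=5
t=5: S=5, d=1, jump=0, S_6=5
t=6: S=5, d=0, jump=0, S_7=5
t=7: S=5, d=2, jump=1, S_8=6
t=8: S=6, d=3, jump=3, S_9=9

3


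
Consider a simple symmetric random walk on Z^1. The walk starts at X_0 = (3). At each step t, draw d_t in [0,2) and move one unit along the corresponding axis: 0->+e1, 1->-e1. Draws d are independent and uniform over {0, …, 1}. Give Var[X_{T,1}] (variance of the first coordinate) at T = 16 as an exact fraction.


Outcome values over d=0..1: [1, -1]
Σy = 0, Σy² = 2, M = 2
μ = 0/2 = 0,  σ² = 2/2 − (0)² = 1
Independent increments: Var[X_16] = 16·σ² = 16·(1) = 16

16


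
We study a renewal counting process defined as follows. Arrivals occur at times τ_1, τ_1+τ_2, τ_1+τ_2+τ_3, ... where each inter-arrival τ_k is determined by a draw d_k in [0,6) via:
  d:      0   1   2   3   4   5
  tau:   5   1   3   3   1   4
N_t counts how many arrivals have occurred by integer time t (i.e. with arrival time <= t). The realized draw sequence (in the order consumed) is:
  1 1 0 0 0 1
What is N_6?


draw d_1=1: τ_1=1, arrival time A_1=1
draw d_2=1: τ_2=1, arrival time A_2=2
draw d_3=0: τ_3=5, arrival time A_3=7
draw d_4=0: τ_4=5, arrival time A_4=12
draw d_5=0: τ_5=5, arrival time A_5=17
draw d_6=1: τ_6=1, arrival time A_6=18
N_t over t=0..6: 0:0 1:1 2:2 3:2 4:2 5:2 6:2

2


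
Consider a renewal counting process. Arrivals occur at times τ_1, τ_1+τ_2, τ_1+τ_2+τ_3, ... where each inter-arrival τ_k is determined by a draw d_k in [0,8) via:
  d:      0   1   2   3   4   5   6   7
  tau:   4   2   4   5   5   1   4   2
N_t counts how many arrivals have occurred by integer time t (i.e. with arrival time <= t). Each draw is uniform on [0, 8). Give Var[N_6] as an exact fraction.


Inter-arrival values over d=0..7: [4, 2, 4, 5, 5, 1, 4, 2]
Each d has probability 1/8, so the pmf of τ is: f(1) = 1/8, f(2) = 1/4, f(4) = 3/8, f(5) = 1/4
Let p_n(j) = P(N_n = j), with p_0 = [1]. Condition on τ_1: p_n(0) = P(τ > n), and for j >= 1, p_n(j) = Σ_{k<=n} f(k)·p_{n−k}(j−1)
p_1 = [7/8, 1/8]  (j = 0..1)
p_2 = [5/8, 23/64, 1/64]  (j = 0..2)
p_3 = [5/8, 19/64, 39/512, 1/512]  (j = 0..3)
p_4 = [1/4, 39/64, 65/512, 55/4096, 1/4096]  (j = 0..4)
p_5 = [0, 49/64, 101/512, 143/4096, 71/32768, 1/32768]  (j = 0..5)
p_6 = [0, 33/64, 53/128, 255/4096, 253/32768, 87/262144, 1/262144]  (j = 0..6)
E[N_6] = Σ j·p_6(j) = 409753/262144;  E[N_6²] = Σ j²·p_6(j) = 750819/262144
Var[N_6] = 750819/262144 − (409753/262144)² = 28925174927/68719476736

28925174927/68719476736


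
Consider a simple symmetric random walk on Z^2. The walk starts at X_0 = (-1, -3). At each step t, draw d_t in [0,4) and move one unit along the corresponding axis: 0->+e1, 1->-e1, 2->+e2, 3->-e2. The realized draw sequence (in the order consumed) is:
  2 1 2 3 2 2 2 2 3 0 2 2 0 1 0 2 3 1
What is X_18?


t=0: X=(-1, -3), d=2 → +e2, X_1=(-1, -2)
t=1: X=(-1, -2), d=1 → -e1, X_2=(-2, -2)
t=2: X=(-2, -2), d=2 → +e2, X_3=(-2, -1)
t=3: X=(-2, -1), d=3 → -e2, X_4=(-2, -2)
t=4: X=(-2, -2), d=2 → +e2, X_5=(-2, -1)
t=5: X=(-2, -1), d=2 → +e2, X_6=(-2, 0)
t=6: X=(-2, 0), d=2 → +e2, X_7=(-2, 1)
t=7: X=(-2, 1), d=2 → +e2, X_8=(-2, 2)
t=8: X=(-2, 2), d=3 → -e2, X_9=(-2, 1)
t=9: X=(-2, 1), d=0 → +e1, X_10=(-1, 1)
t=10: X=(-1, 1), d=2 → +e2, X_11=(-1, 2)
t=11: X=(-1, 2), d=2 → +e2, X_12=(-1, 3)
t=12: X=(-1, 3), d=0 → +e1, X_13=(0, 3)
t=13: X=(0, 3), d=1 → -e1, X_14=(-1, 3)
t=14: X=(-1, 3), d=0 → +e1, X_15=(0, 3)
t=15: X=(0, 3), d=2 → +e2, X_16=(0, 4)
t=16: X=(0, 4), d=3 → -e2, X_17=(0, 3)
t=17: X=(0, 3), d=1 → -e1, X_18=(-1, 3)

(-1, 3)


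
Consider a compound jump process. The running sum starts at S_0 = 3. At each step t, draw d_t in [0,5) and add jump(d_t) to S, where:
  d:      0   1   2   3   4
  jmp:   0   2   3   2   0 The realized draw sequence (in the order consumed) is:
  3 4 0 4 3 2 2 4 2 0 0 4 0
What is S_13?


16

t=0: S=3, d=3, jump=2, S_1=5
t=1: S=5, d=4, jump=0, S_2=5
t=2: S=5, d=0, jump=0, S_3=5
t=3: S=5, d=4, jump=0, S_4=5
t=4: S=5, d=3, jump=2, S_5=7
t=5: S=7, d=2, jump=3, S_6=10
t=6: S=10, d=2, jump=3, S_7=13
t=7: S=13, d=4, jump=0, S_8=13
t=8: S=13, d=2, jump=3, S_9=16
t=9: S=16, d=0, jump=0, S_10=16
t=10: S=16, d=0, jump=0, S_11=16
t=11: S=16, d=4, jump=0, S_12=16
t=12: S=16, d=0, jump=0, S_13=16


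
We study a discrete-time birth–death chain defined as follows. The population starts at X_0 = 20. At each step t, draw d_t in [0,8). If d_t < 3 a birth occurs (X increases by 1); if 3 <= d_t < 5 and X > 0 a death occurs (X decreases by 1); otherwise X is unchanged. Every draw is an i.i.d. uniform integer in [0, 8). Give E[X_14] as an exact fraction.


X can drop by at most 1 per step and X_0 = 20 > T = 14, so X_t >= 20 − t >= 6 > 0 for every t <= 14: the floor at 0 (the 'and X > 0' condition) never binds. Hence X_14 = X_0 + Σ_{t<14} Y_t with i.i.d. increments Y_t = y(d_t) ∈ {+1, −1, 0}.
Outcome values over d=0..7: [1, 1, 1, -1, -1, 0, 0, 0]
Σy = 1, Σy² = 5, M = 8
μ = 1/8 = 1/8,  σ² = 5/8 − (1/8)² = 39/64
E[X_14] = 20 + 14·(1/8) = 87/4

87/4


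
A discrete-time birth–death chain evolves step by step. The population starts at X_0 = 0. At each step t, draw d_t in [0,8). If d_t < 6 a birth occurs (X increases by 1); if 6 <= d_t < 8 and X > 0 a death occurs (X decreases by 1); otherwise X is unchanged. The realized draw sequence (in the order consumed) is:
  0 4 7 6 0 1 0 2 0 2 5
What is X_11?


t=0: X=0, d=0 → birth, X_1=1
t=1: X=1, d=4 → birth, X_2=2
t=2: X=2, d=7 → death, X_3=1
t=3: X=1, d=6 → death, X_4=0
t=4: X=0, d=0 → birth, X_5=1
t=5: X=1, d=1 → birth, X_6=2
t=6: X=2, d=0 → birth, X_7=3
t=7: X=3, d=2 → birth, X_8=4
t=8: X=4, d=0 → birth, X_9=5
t=9: X=5, d=2 → birth, X_10=6
t=10: X=6, d=5 → birth, X_11=7

7


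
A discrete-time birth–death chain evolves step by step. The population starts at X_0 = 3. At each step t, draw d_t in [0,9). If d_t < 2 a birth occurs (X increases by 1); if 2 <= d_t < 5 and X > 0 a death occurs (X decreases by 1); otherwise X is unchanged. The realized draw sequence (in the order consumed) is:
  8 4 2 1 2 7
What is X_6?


1

t=0: X=3, d=8 → hold, X_1=3
t=1: X=3, d=4 → death, X_2=2
t=2: X=2, d=2 → death, X_3=1
t=3: X=1, d=1 → birth, X_4=2
t=4: X=2, d=2 → death, X_5=1
t=5: X=1, d=7 → hold, X_6=1


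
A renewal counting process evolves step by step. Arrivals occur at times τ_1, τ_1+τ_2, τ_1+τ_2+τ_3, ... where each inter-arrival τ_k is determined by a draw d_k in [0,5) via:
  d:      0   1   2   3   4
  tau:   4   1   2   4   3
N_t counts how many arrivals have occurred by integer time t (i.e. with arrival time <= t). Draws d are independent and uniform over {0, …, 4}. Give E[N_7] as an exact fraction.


Inter-arrival values over d=0..4: [4, 1, 2, 4, 3]
Each d has probability 1/5, so the pmf of τ is: f(1) = 1/5, f(2) = 1/5, f(3) = 1/5, f(4) = 2/5
Renewal equation for m(n) = E[N_n]: condition on τ_1 = k (if k <= n, one arrival plus a fresh copy on the remaining n−k steps): m(n) = F(n) + Σ_{k<=n} f(k)·m(n−k), where F(n) = P(τ <= n) and m(0) = 0
m(1) = F(1) = 1/5
m(2) = F(2) + f(1)·m(1) = 2/5 + 1/5·1/5 = 11/25
m(3) = F(3) + f(1)·m(2) + f(2)·m(1) = 3/5 + 1/5·11/25 + 1/5·1/5 = 91/125
m(4) = F(4) + f(1)·m(3) + f(2)·m(2) + f(3)·m(1) = 1 + 1/5·91/125 + 1/5·11/25 + 1/5·1/5 = 796/625
m(5) = F(5) + f(1)·m(4) + f(2)·m(3) + f(3)·m(2) + f(4)·m(1) = 1 + 1/5·796/625 + 1/5·91/125 + 1/5·11/25 + 2/5·1/5 = 4901/3125
m(6) = F(6) + f(1)·m(5) + f(2)·m(4) + f(3)·m(3) + f(4)·m(2) = 1 + 1/5·4901/3125 + 1/5·796/625 + 1/5·91/125 + 2/5·11/25 = 29531/15625
m(7) = F(7) + f(1)·m(6) + f(2)·m(5) + f(3)·m(4) + f(4)·m(3) = 1 + 1/5·29531/15625 + 1/5·4901/3125 + 1/5·796/625 + 2/5·91/125 = 174811/78125
E[N_7] = m(7) = 174811/78125

174811/78125


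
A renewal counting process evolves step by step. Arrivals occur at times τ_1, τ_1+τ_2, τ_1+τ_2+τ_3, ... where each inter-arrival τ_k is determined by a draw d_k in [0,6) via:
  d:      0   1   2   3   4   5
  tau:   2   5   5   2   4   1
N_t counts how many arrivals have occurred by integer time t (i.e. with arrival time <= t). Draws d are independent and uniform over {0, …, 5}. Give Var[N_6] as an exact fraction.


Inter-arrival values over d=0..5: [2, 5, 5, 2, 4, 1]
Each d has probability 1/6, so the pmf of τ is: f(1) = 1/6, f(2) = 1/3, f(4) = 1/6, f(5) = 1/3
Let p_n(j) = P(N_n = j), with p_0 = [1]. Condition on τ_1: p_n(0) = P(τ > n), and for j >= 1, p_n(j) = Σ_{k<=n} f(k)·p_{n−k}(j−1)
p_1 = [5/6, 1/6]  (j = 0..1)
p_2 = [1/2, 17/36, 1/36]  (j = 0..2)
p_3 = [1/2, 13/36, 29/216, 1/216]  (j = 0..3)
p_4 = [1/3, 5/12, 47/216, 41/1296, 1/1296]  (j = 0..4)
p_5 = [0, 25/36, 47/216, 35/432, 53/7776, 1/7776]  (j = 0..5)
p_6 = [0, 17/36, 7/18, 49/432, 187/7776, 65/46656, 1/46656]  (j = 0..6)
E[N_6] = Σ j·p_6(j) = 79015/46656;  E[N_6²] = Σ j²·p_6(j) = 161849/46656
Var[N_6] = 161849/46656 − (79015/46656)² = 1307856719/2176782336

1307856719/2176782336
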